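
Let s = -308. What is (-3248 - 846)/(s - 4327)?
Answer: 4094/4635 ≈ 0.88328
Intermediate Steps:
(-3248 - 846)/(s - 4327) = (-3248 - 846)/(-308 - 4327) = -4094/(-4635) = -4094*(-1/4635) = 4094/4635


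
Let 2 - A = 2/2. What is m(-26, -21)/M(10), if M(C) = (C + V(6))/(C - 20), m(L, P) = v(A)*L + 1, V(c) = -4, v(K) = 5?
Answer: 215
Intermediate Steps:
A = 1 (A = 2 - 2/2 = 2 - 1*1 = 2 - 1 = 1)
m(L, P) = 1 + 5*L (m(L, P) = 5*L + 1 = 1 + 5*L)
M(C) = (-4 + C)/(-20 + C) (M(C) = (C - 4)/(C - 20) = (-4 + C)/(-20 + C))
m(-26, -21)/M(10) = (1 + 5*(-26))/(((-4 + 10)/(-20 + 10))) = (1 - 130)/((6/(-10))) = -129/((-1/10*6)) = -129/(-3/5) = -129*(-5/3) = 215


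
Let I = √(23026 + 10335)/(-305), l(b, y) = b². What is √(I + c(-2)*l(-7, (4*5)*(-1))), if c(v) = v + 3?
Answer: √(4558225 - 305*√33361)/305 ≈ 6.9571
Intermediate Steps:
c(v) = 3 + v
I = -√33361/305 (I = √33361*(-1/305) = -√33361/305 ≈ -0.59885)
√(I + c(-2)*l(-7, (4*5)*(-1))) = √(-√33361/305 + (3 - 2)*(-7)²) = √(-√33361/305 + 1*49) = √(-√33361/305 + 49) = √(49 - √33361/305)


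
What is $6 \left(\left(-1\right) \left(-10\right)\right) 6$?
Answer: $360$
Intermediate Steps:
$6 \left(\left(-1\right) \left(-10\right)\right) 6 = 6 \cdot 10 \cdot 6 = 60 \cdot 6 = 360$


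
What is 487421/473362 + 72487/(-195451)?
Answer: 60954330577/92519076262 ≈ 0.65883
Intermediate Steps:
487421/473362 + 72487/(-195451) = 487421*(1/473362) + 72487*(-1/195451) = 487421/473362 - 72487/195451 = 60954330577/92519076262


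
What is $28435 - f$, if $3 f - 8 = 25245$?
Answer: $\frac{60052}{3} \approx 20017.0$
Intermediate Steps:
$f = \frac{25253}{3}$ ($f = \frac{8}{3} + \frac{1}{3} \cdot 25245 = \frac{8}{3} + 8415 = \frac{25253}{3} \approx 8417.7$)
$28435 - f = 28435 - \frac{25253}{3} = \frac{60052}{3}$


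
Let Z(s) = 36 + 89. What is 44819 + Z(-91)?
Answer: 44944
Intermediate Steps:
Z(s) = 125
44819 + Z(-91) = 44819 + 125 = 44944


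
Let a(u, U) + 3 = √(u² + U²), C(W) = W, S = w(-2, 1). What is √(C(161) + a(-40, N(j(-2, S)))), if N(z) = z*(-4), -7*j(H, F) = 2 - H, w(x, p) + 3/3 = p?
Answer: √(7742 + 56*√1229)/7 ≈ 14.074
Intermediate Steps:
w(x, p) = -1 + p
S = 0 (S = -1 + 1 = 0)
j(H, F) = -2/7 + H/7 (j(H, F) = -(2 - H)/7 = -2/7 + H/7)
N(z) = -4*z
a(u, U) = -3 + √(U² + u²) (a(u, U) = -3 + √(u² + U²) = -3 + √(U² + u²))
√(C(161) + a(-40, N(j(-2, S)))) = √(161 + (-3 + √((-4*(-2/7 + (⅐)*(-2)))² + (-40)²))) = √(161 + (-3 + √((-4*(-2/7 - 2/7))² + 1600))) = √(161 + (-3 + √((-4*(-4/7))² + 1600))) = √(161 + (-3 + √((16/7)² + 1600))) = √(161 + (-3 + √(256/49 + 1600))) = √(161 + (-3 + √(78656/49))) = √(161 + (-3 + 8*√1229/7)) = √(158 + 8*√1229/7)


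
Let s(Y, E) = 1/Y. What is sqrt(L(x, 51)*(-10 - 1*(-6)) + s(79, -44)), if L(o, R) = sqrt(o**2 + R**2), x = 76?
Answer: sqrt(79 - 24964*sqrt(8377))/79 ≈ 19.134*I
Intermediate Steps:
L(o, R) = sqrt(R**2 + o**2)
sqrt(L(x, 51)*(-10 - 1*(-6)) + s(79, -44)) = sqrt(sqrt(51**2 + 76**2)*(-10 - 1*(-6)) + 1/79) = sqrt(sqrt(2601 + 5776)*(-10 + 6) + 1/79) = sqrt(sqrt(8377)*(-4) + 1/79) = sqrt(-4*sqrt(8377) + 1/79) = sqrt(1/79 - 4*sqrt(8377))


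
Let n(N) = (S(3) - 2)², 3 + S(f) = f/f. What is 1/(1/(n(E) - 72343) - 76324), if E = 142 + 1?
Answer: -72327/5520285949 ≈ -1.3102e-5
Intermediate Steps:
E = 143
S(f) = -2 (S(f) = -3 + f/f = -3 + 1 = -2)
n(N) = 16 (n(N) = (-2 - 2)² = (-4)² = 16)
1/(1/(n(E) - 72343) - 76324) = 1/(1/(16 - 72343) - 76324) = 1/(1/(-72327) - 76324) = 1/(-1/72327 - 76324) = 1/(-5520285949/72327) = -72327/5520285949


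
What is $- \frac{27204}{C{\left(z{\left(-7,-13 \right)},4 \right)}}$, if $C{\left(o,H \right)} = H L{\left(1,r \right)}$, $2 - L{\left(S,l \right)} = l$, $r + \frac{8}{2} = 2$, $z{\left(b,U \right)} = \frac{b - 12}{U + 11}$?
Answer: $- \frac{6801}{4} \approx -1700.3$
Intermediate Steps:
$z{\left(b,U \right)} = \frac{-12 + b}{11 + U}$
$r = -2$ ($r = -4 + 2 = -2$)
$L{\left(S,l \right)} = 2 - l$
$C{\left(o,H \right)} = 4 H$ ($C{\left(o,H \right)} = H \left(2 - -2\right) = H \left(2 + 2\right) = H 4 = 4 H$)
$- \frac{27204}{C{\left(z{\left(-7,-13 \right)},4 \right)}} = - \frac{27204}{4 \cdot 4} = - \frac{27204}{16} = \left(-27204\right) \frac{1}{16} = - \frac{6801}{4}$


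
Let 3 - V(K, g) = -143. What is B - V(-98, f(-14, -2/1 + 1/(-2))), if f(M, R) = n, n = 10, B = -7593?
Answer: -7739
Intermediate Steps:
f(M, R) = 10
V(K, g) = 146 (V(K, g) = 3 - 1*(-143) = 3 + 143 = 146)
B - V(-98, f(-14, -2/1 + 1/(-2))) = -7593 - 1*146 = -7593 - 146 = -7739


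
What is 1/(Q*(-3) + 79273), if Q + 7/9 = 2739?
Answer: 3/213175 ≈ 1.4073e-5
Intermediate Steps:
Q = 24644/9 (Q = -7/9 + 2739 = 24644/9 ≈ 2738.2)
1/(Q*(-3) + 79273) = 1/((24644/9)*(-3) + 79273) = 1/(-24644/3 + 79273) = 1/(213175/3) = 3/213175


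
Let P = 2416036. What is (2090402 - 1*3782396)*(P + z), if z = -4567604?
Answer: 3640440146592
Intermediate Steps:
(2090402 - 1*3782396)*(P + z) = (2090402 - 1*3782396)*(2416036 - 4567604) = (2090402 - 3782396)*(-2151568) = -1691994*(-2151568) = 3640440146592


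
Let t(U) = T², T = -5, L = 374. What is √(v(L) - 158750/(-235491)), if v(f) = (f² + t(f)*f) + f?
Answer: 5*√331850265676554/235491 ≈ 386.78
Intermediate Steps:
t(U) = 25 (t(U) = (-5)² = 25)
v(f) = f² + 26*f (v(f) = (f² + 25*f) + f = f² + 26*f)
√(v(L) - 158750/(-235491)) = √(374*(26 + 374) - 158750/(-235491)) = √(374*400 - 158750*(-1/235491)) = √(149600 + 158750/235491) = √(35229612350/235491) = 5*√331850265676554/235491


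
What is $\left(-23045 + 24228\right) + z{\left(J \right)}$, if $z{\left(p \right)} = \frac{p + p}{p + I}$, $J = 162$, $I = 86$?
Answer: $\frac{73427}{62} \approx 1184.3$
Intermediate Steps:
$z{\left(p \right)} = \frac{2 p}{86 + p}$ ($z{\left(p \right)} = \frac{p + p}{p + 86} = \frac{2 p}{86 + p}$)
$\left(-23045 + 24228\right) + z{\left(J \right)} = \left(-23045 + 24228\right) + 2 \cdot 162 \frac{1}{86 + 162} = 1183 + 2 \cdot 162 \cdot \frac{1}{248} = 1183 + \frac{81}{62} = \frac{73427}{62}$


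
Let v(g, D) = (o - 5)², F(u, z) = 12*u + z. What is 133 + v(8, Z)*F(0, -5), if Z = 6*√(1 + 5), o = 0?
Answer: 8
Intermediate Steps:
F(u, z) = z + 12*u
Z = 6*√6 ≈ 14.697
v(g, D) = 25 (v(g, D) = (0 - 5)² = (-5)² = 25)
133 + v(8, Z)*F(0, -5) = 133 + 25*(-5 + 12*0) = 133 + 25*(-5 + 0) = 133 + 25*(-5) = 133 - 125 = 8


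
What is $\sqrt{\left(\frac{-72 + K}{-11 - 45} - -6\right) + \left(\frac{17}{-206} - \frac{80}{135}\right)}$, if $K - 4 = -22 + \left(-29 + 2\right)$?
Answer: $\frac{\sqrt{4995028878}}{25956} \approx 2.7229$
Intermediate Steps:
$K = -45$ ($K = 4 + \left(-22 + \left(-29 + 2\right)\right) = 4 - 49 = -45$)
$\sqrt{\left(\frac{-72 + K}{-11 - 45} - -6\right) + \left(\frac{17}{-206} - \frac{80}{135}\right)} = \sqrt{\left(\frac{-72 - 45}{-11 - 45} - -6\right) + \left(\frac{17}{-206} - \frac{80}{135}\right)} = \sqrt{\left(- \frac{117}{-56} + 6\right) + \left(17 \left(- \frac{1}{206}\right) - \frac{16}{27}\right)} = \sqrt{\left(\left(-117\right) \left(- \frac{1}{56}\right) + 6\right) - \frac{3755}{5562}} = \sqrt{\left(\frac{117}{56} + 6\right) - \frac{3755}{5562}} = \sqrt{\frac{453}{56} - \frac{3755}{5562}} = \sqrt{\frac{1154653}{155736}} = \frac{\sqrt{4995028878}}{25956}$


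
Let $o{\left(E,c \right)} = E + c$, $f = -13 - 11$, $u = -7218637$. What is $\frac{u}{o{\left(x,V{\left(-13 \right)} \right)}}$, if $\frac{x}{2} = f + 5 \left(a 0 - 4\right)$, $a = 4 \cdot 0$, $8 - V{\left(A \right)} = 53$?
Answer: $\frac{7218637}{133} \approx 54275.0$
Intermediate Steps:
$V{\left(A \right)} = -45$ ($V{\left(A \right)} = 8 - 53 = -45$)
$f = -24$
$a = 0$
$x = -88$ ($x = 2 \left(-24 + 5 \left(0 \cdot 0 - 4\right)\right) = 2 \left(-24 + 5 \left(0 - 4\right)\right) = 2 \left(-24 + 5 \left(-4\right)\right) = 2 \left(-24 - 20\right) = 2 \left(-44\right) = -88$)
$\frac{u}{o{\left(x,V{\left(-13 \right)} \right)}} = - \frac{7218637}{-88 - 45} = - \frac{7218637}{-133} = \left(-7218637\right) \left(- \frac{1}{133}\right) = \frac{7218637}{133}$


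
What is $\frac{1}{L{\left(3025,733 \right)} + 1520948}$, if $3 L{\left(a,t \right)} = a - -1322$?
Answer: $\frac{1}{1522397} \approx 6.5686 \cdot 10^{-7}$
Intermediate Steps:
$L{\left(a,t \right)} = \frac{1322}{3} + \frac{a}{3}$ ($L{\left(a,t \right)} = \frac{a - -1322}{3} = \frac{a + 1322}{3} = \frac{1322 + a}{3} = \frac{1322}{3} + \frac{a}{3}$)
$\frac{1}{L{\left(3025,733 \right)} + 1520948} = \frac{1}{\left(\frac{1322}{3} + \frac{1}{3} \cdot 3025\right) + 1520948} = \frac{1}{\left(\frac{1322}{3} + \frac{3025}{3}\right) + 1520948} = \frac{1}{1449 + 1520948} = \frac{1}{1522397}$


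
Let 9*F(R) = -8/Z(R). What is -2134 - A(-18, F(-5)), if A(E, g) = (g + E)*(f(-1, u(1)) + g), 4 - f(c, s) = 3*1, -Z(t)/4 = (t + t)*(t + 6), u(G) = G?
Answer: -4285666/2025 ≈ -2116.4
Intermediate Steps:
Z(t) = -8*t*(6 + t) (Z(t) = -4*(t + t)*(t + 6) = -4*2*t*(6 + t) = -8*t*(6 + t))
f(c, s) = 1 (f(c, s) = 4 - 3 = 1)
F(R) = 1/(9*R*(6 + R)) (F(R) = (-8*(-1/(8*R*(6 + R))))/9 = (-(-1)/(R*(6 + R)))/9 = (1/(R*(6 + R)))/9 = 1/(9*R*(6 + R)))
A(E, g) = (1 + g)*(E + g) (A(E, g) = (g + E)*(1 + g) = (E + g)*(1 + g) = (1 + g)*(E + g))
-2134 - A(-18, F(-5)) = -2134 - (-18 + (⅑)/(-5*(6 - 5)) + ((⅑)/(-5*(6 - 5)))² - 2/((-5)*(6 - 5))) = -2134 - (-18 + (⅑)*(-⅕)/1 + ((⅑)*(-⅕)/1)² - 2*(-1)/(5*1)) = -2134 - (-18 + (⅑)*(-⅕)*1 + ((⅑)*(-⅕)*1)² - 2*(-1)/5) = -2134 - (-18 - 1/45 + (-1/45)² - 18*(-1/45)) = -2134 - (-18 - 1/45 + 1/2025 + ⅖) = -2134 - 1*(-35684/2025) = -2134 + 35684/2025 = -4285666/2025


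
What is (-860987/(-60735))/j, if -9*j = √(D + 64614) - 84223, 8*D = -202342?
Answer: 290059632404/191476519179865 + 1721974*√157285/191476519179865 ≈ 0.0015184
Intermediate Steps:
D = -101171/4 (D = (⅛)*(-202342) = -101171/4 ≈ -25293.)
j = 84223/9 - √157285/18 (j = -(√(-101171/4 + 64614) - 84223)/9 = -(√(157285/4) - 84223)/9 = -(√157285/2 - 84223)/9 = -(-84223 + √157285/2)/9 = 84223/9 - √157285/18 ≈ 9336.1)
(-860987/(-60735))/j = (-860987/(-60735))/(84223/9 - √157285/18) = (-860987*(-1/60735))/(84223/9 - √157285/18) = 860987/(60735*(84223/9 - √157285/18))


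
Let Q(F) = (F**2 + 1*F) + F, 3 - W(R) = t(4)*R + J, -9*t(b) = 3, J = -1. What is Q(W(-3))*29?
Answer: 435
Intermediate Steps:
t(b) = -1/3 (t(b) = -1/9*3 = -1/3)
W(R) = 4 + R/3 (W(R) = 3 - (-R/3 - 1) = 3 - (-1 - R/3) = 3 + (1 + R/3) = 4 + R/3)
Q(F) = F**2 + 2*F (Q(F) = (F**2 + F) + F = (F + F**2) + F = F**2 + 2*F)
Q(W(-3))*29 = ((4 + (1/3)*(-3))*(2 + (4 + (1/3)*(-3))))*29 = ((4 - 1)*(2 + (4 - 1)))*29 = (3*(2 + 3))*29 = (3*5)*29 = 15*29 = 435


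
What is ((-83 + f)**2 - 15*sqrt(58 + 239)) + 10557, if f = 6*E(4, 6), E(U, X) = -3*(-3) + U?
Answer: 10582 - 45*sqrt(33) ≈ 10324.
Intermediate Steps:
E(U, X) = 9 + U
f = 78 (f = 6*(9 + 4) = 6*13 = 78)
((-83 + f)**2 - 15*sqrt(58 + 239)) + 10557 = ((-83 + 78)**2 - 15*sqrt(58 + 239)) + 10557 = ((-5)**2 - 45*sqrt(33)) + 10557 = (25 - 45*sqrt(33)) + 10557 = 10582 - 45*sqrt(33)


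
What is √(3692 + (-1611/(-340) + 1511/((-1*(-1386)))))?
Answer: √5702542869485/39270 ≈ 60.810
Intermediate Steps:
√(3692 + (-1611/(-340) + 1511/((-1*(-1386))))) = √(3692 + (-1611*(-1/340) + 1511/1386)) = √(3692 + (1611/340 + 1511*(1/1386))) = √(3692 + (1611/340 + 1511/1386)) = √(3692 + 1373293/235620) = √(871282333/235620) = √5702542869485/39270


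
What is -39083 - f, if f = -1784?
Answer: -37299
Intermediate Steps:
-39083 - f = -39083 - 1*(-1784) = -39083 + 1784 = -37299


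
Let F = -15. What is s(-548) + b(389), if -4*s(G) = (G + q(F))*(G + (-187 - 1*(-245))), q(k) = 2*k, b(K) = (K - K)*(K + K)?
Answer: -70805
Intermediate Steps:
b(K) = 0 (b(K) = 0*(2*K) = 0)
s(G) = -(-30 + G)*(58 + G)/4 (s(G) = -(G + 2*(-15))*(G + (-187 - 1*(-245)))/4 = -(G - 30)*(G + (-187 + 245))/4 = -(-30 + G)*(G + 58)/4 = -(-30 + G)*(58 + G)/4)
s(-548) + b(389) = (435 - 7*(-548) - ¼*(-548)²) + 0 = (435 + 3836 - ¼*300304) + 0 = (435 + 3836 - 75076) + 0 = -70805 + 0 = -70805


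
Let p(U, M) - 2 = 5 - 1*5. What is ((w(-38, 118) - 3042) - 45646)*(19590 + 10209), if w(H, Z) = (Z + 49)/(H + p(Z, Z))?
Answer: -5803967785/4 ≈ -1.4510e+9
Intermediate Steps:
p(U, M) = 2 (p(U, M) = 2 + (5 - 1*5) = 2 + (5 - 5) = 2 + 0 = 2)
w(H, Z) = (49 + Z)/(2 + H) (w(H, Z) = (Z + 49)/(H + 2) = (49 + Z)/(2 + H))
((w(-38, 118) - 3042) - 45646)*(19590 + 10209) = (((49 + 118)/(2 - 38) - 3042) - 45646)*(19590 + 10209) = ((167/(-36) - 3042) - 45646)*29799 = ((-1/36*167 - 3042) - 45646)*29799 = ((-167/36 - 3042) - 45646)*29799 = (-109679/36 - 45646)*29799 = -1752935/36*29799 = -5803967785/4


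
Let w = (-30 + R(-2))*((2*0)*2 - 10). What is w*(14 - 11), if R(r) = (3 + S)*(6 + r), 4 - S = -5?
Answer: -540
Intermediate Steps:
S = 9 (S = 4 - 1*(-5) = 4 + 5 = 9)
R(r) = 72 + 12*r (R(r) = (3 + 9)*(6 + r) = 12*(6 + r) = 72 + 12*r)
w = -180 (w = (-30 + (72 + 12*(-2)))*((2*0)*2 - 10) = (-30 + (72 - 24))*(0*2 - 10) = (-30 + 48)*(0 - 10) = 18*(-10) = -180)
w*(14 - 11) = -180*(14 - 11) = -180*3 = -540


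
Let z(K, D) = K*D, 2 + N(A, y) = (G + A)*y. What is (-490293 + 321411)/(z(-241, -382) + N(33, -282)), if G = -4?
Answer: -84441/41941 ≈ -2.0133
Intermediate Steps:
N(A, y) = -2 + y*(-4 + A) (N(A, y) = -2 + (-4 + A)*y = -2 + y*(-4 + A))
z(K, D) = D*K
(-490293 + 321411)/(z(-241, -382) + N(33, -282)) = (-490293 + 321411)/(-382*(-241) + (-2 - 4*(-282) + 33*(-282))) = -168882/(92062 + (-2 + 1128 - 9306)) = -168882/(92062 - 8180) = -168882/83882 = -168882*1/83882 = -84441/41941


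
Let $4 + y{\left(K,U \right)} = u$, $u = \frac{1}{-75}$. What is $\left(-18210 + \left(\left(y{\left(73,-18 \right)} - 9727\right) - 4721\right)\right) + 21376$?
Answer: $- \frac{846451}{75} \approx -11286.0$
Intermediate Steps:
$u = - \frac{1}{75} \approx -0.013333$
$y{\left(K,U \right)} = - \frac{301}{75}$ ($y{\left(K,U \right)} = -4 - \frac{1}{75} = - \frac{301}{75}$)
$\left(-18210 + \left(\left(y{\left(73,-18 \right)} - 9727\right) - 4721\right)\right) + 21376 = \left(-18210 - \frac{1083901}{75}\right) + 21376 = - \frac{2449651}{75} + 21376 = - \frac{846451}{75}$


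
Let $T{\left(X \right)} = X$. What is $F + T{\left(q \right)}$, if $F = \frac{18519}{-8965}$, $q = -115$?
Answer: $- \frac{1049494}{8965} \approx -117.07$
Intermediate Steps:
$F = - \frac{18519}{8965}$ ($F = 18519 \left(- \frac{1}{8965}\right) = - \frac{18519}{8965} \approx -2.0657$)
$F + T{\left(q \right)} = - \frac{18519}{8965} - 115 = - \frac{1049494}{8965}$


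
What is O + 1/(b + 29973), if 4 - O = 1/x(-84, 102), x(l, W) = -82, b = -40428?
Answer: 83893/20910 ≈ 4.0121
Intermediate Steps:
O = 329/82 (O = 4 - 1/(-82) = 4 - 1*(-1/82) = 4 + 1/82 = 329/82 ≈ 4.0122)
O + 1/(b + 29973) = 329/82 + 1/(-40428 + 29973) = 329/82 + 1/(-10455) = 329/82 - 1/10455 = 83893/20910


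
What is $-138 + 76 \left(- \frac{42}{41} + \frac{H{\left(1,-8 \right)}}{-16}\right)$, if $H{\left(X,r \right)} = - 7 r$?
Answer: $- \frac{19756}{41} \approx -481.85$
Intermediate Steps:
$-138 + 76 \left(- \frac{42}{41} + \frac{H{\left(1,-8 \right)}}{-16}\right) = -138 + 76 \left(- \frac{42}{41} + \frac{\left(-7\right) \left(-8\right)}{-16}\right) = -138 + 76 \left(\left(-42\right) \frac{1}{41} + 56 \left(- \frac{1}{16}\right)\right) = -138 + 76 \left(- \frac{42}{41} - \frac{7}{2}\right) = -138 + 76 \left(- \frac{371}{82}\right) = -138 - \frac{14098}{41} = - \frac{19756}{41}$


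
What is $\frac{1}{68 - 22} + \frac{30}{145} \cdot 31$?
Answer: $\frac{8585}{1334} \approx 6.4355$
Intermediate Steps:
$\frac{1}{68 - 22} + \frac{30}{145} \cdot 31 = \frac{1}{46} + 30 \cdot \frac{1}{145} \cdot 31 = \frac{1}{46} + \frac{6}{29} \cdot 31 = \frac{1}{46} + \frac{186}{29} = \frac{8585}{1334}$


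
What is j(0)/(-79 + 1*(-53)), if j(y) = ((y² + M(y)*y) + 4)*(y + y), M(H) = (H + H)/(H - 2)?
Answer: 0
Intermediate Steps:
M(H) = 2*H/(-2 + H) (M(H) = (2*H)/(-2 + H) = 2*H/(-2 + H))
j(y) = 2*y*(4 + y² + 2*y²/(-2 + y)) (j(y) = ((y² + (2*y/(-2 + y))*y) + 4)*(y + y) = ((y² + 2*y²/(-2 + y)) + 4)*(2*y) = (4 + y² + 2*y²/(-2 + y))*(2*y) = 2*y*(4 + y² + 2*y²/(-2 + y)))
j(0)/(-79 + 1*(-53)) = (2*0*(-8 + 0³ + 4*0)/(-2 + 0))/(-79 + 1*(-53)) = (2*0*(-8 + 0 + 0)/(-2))/(-79 - 53) = (2*0*(-½)*(-8))/(-132) = 0*(-1/132) = 0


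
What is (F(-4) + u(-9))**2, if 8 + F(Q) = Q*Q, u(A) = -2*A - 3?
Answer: 529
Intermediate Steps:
u(A) = -3 - 2*A
F(Q) = -8 + Q**2 (F(Q) = -8 + Q*Q = -8 + Q**2)
(F(-4) + u(-9))**2 = ((-8 + (-4)**2) + (-3 - 2*(-9)))**2 = ((-8 + 16) + (-3 + 18))**2 = (8 + 15)**2 = 23**2 = 529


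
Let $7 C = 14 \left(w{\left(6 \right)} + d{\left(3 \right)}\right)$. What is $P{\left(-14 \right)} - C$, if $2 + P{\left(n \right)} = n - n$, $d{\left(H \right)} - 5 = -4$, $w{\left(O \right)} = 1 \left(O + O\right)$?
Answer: $-28$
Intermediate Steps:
$w{\left(O \right)} = 2 O$ ($w{\left(O \right)} = 1 \cdot 2 O = 2 O$)
$d{\left(H \right)} = 1$ ($d{\left(H \right)} = 5 - 4 = 1$)
$P{\left(n \right)} = -2$ ($P{\left(n \right)} = -2 + \left(n - n\right) = -2 + 0 = -2$)
$C = 26$ ($C = \frac{14 \left(2 \cdot 6 + 1\right)}{7} = \frac{14 \left(12 + 1\right)}{7} = \frac{14 \cdot 13}{7} = \frac{1}{7} \cdot 182 = 26$)
$P{\left(-14 \right)} - C = -2 - 26 = -28$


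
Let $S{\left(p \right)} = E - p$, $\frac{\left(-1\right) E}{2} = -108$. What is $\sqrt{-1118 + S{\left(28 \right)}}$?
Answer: $i \sqrt{930} \approx 30.496 i$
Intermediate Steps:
$E = 216$ ($E = \left(-2\right) \left(-108\right) = 216$)
$S{\left(p \right)} = 216 - p$
$\sqrt{-1118 + S{\left(28 \right)}} = \sqrt{-1118 + \left(216 - 28\right)} = \sqrt{-1118 + 188} = \sqrt{-930} = i \sqrt{930}$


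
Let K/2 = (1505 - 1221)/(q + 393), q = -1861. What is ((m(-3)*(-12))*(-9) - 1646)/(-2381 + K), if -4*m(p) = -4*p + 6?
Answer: 782444/873969 ≈ 0.89528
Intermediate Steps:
m(p) = -3/2 + p (m(p) = -(-4*p + 6)/4 = -(6 - 4*p)/4 = -3/2 + p)
K = -142/367 (K = 2*((1505 - 1221)/(-1861 + 393)) = 2*(284/(-1468)) = 2*(284*(-1/1468)) = 2*(-71/367) = -142/367 ≈ -0.38692)
((m(-3)*(-12))*(-9) - 1646)/(-2381 + K) = (((-3/2 - 3)*(-12))*(-9) - 1646)/(-2381 - 142/367) = (-9/2*(-12)*(-9) - 1646)/(-873969/367) = (54*(-9) - 1646)*(-367/873969) = (-486 - 1646)*(-367/873969) = -2132*(-367/873969) = 782444/873969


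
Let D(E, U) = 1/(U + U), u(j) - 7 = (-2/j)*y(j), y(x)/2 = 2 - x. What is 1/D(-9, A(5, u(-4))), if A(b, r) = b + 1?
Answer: 12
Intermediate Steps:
y(x) = 4 - 2*x (y(x) = 2*(2 - x) = 4 - 2*x)
u(j) = 7 - 2*(4 - 2*j)/j (u(j) = 7 + (-2/j)*(4 - 2*j) = 7 - 2*(4 - 2*j)/j)
A(b, r) = 1 + b
D(E, U) = 1/(2*U)
1/D(-9, A(5, u(-4))) = 1/(1/(2*(1 + 5))) = 1/((½)/6) = 1/((½)*(⅙)) = 1/(1/12) = 12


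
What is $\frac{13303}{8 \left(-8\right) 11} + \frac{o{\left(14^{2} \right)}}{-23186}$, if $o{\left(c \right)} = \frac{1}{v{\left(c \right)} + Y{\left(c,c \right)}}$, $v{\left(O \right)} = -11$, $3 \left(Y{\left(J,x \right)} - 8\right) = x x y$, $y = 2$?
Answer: $- \frac{11847772046873}{626988763456} \approx -18.896$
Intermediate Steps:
$Y{\left(J,x \right)} = 8 + \frac{2 x^{2}}{3}$ ($Y{\left(J,x \right)} = 8 + \frac{x x 2}{3} = 8 + \frac{x^{2} \cdot 2}{3} = 8 + \frac{2 x^{2}}{3}$)
$o{\left(c \right)} = \frac{1}{-3 + \frac{2 c^{2}}{3}}$ ($o{\left(c \right)} = \frac{1}{-11 + \left(8 + \frac{2 c^{2}}{3}\right)} = \frac{1}{-3 + \frac{2 c^{2}}{3}}$)
$\frac{13303}{8 \left(-8\right) 11} + \frac{o{\left(14^{2} \right)}}{-23186} = \frac{13303}{8 \left(-8\right) 11} + \frac{3 \frac{1}{-9 + 2 \left(14^{2}\right)^{2}}}{-23186} = \frac{13303}{\left(-64\right) 11} + \frac{3}{-9 + 2 \cdot 196^{2}} \left(- \frac{1}{23186}\right) = \frac{13303}{-704} + \frac{3}{-9 + 2 \cdot 38416} \left(- \frac{1}{23186}\right) = 13303 \left(- \frac{1}{704}\right) + \frac{3}{-9 + 76832} \left(- \frac{1}{23186}\right) = - \frac{13303}{704} + \frac{3}{76823} \left(- \frac{1}{23186}\right) = - \frac{13303}{704} - \frac{3}{1781218078} = - \frac{11847772046873}{626988763456}$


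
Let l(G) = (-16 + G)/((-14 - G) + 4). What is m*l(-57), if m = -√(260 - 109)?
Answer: 73*√151/47 ≈ 19.086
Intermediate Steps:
l(G) = (-16 + G)/(-10 - G)
m = -√151 ≈ -12.288
m*l(-57) = (-√151)*((16 - 1*(-57))/(10 - 57)) = (-√151)*((16 + 57)/(-47)) = (-√151)*(-1/47*73) = -√151*(-73/47) = 73*√151/47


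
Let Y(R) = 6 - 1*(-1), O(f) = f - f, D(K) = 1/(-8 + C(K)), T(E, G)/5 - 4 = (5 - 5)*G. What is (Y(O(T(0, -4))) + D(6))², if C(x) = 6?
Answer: 169/4 ≈ 42.250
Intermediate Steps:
T(E, G) = 20 (T(E, G) = 20 + 5*((5 - 5)*G) = 20 + 5*(0*G) = 20 + 5*0 = 20 + 0 = 20)
D(K) = -½ (D(K) = 1/(-8 + 6) = 1/(-2) = -½)
O(f) = 0
Y(R) = 7 (Y(R) = 6 + 1 = 7)
(Y(O(T(0, -4))) + D(6))² = (7 - ½)² = (13/2)² = 169/4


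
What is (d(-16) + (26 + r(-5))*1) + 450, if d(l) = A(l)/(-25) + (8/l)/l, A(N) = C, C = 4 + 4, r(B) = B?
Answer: 376569/800 ≈ 470.71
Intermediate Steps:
C = 8
A(N) = 8
d(l) = -8/25 + 8/l**2 (d(l) = 8/(-25) + (8/l)/l = 8*(-1/25) + 8/l**2 = -8/25 + 8/l**2)
(d(-16) + (26 + r(-5))*1) + 450 = ((-8/25 + 8/(-16)**2) + (26 - 5)*1) + 450 = ((-8/25 + 8*(1/256)) + 21*1) + 450 = ((-8/25 + 1/32) + 21) + 450 = (-231/800 + 21) + 450 = 16569/800 + 450 = 376569/800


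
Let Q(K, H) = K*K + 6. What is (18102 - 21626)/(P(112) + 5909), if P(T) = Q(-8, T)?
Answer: -3524/5979 ≈ -0.58940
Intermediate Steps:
Q(K, H) = 6 + K² (Q(K, H) = K² + 6 = 6 + K²)
P(T) = 70 (P(T) = 6 + (-8)² = 6 + 64 = 70)
(18102 - 21626)/(P(112) + 5909) = (18102 - 21626)/(70 + 5909) = -3524/5979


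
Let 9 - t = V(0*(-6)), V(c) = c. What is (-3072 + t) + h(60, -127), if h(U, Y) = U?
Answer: -3003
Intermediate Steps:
t = 9 (t = 9 - 0*(-6) = 9 - 1*0 = 9 + 0 = 9)
(-3072 + t) + h(60, -127) = (-3072 + 9) + 60 = -3063 + 60 = -3003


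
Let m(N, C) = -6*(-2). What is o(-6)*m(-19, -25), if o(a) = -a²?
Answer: -432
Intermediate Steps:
m(N, C) = 12
o(-6)*m(-19, -25) = -1*(-6)²*12 = -1*36*12 = -36*12 = -432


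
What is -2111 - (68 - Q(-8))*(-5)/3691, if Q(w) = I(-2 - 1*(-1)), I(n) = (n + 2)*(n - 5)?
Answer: -7791331/3691 ≈ -2110.9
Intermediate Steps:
I(n) = (-5 + n)*(2 + n) (I(n) = (2 + n)*(-5 + n) = (-5 + n)*(2 + n))
Q(w) = -6 (Q(w) = -10 + (-2 - 1*(-1))**2 - 3*(-2 - 1*(-1)) = -10 + (-2 + 1)**2 - 3*(-2 + 1) = -10 + (-1)**2 - 3*(-1) = -10 + 1 + 3 = -6)
-2111 - (68 - Q(-8))*(-5)/3691 = -2111 - (68 - 1*(-6))*(-5)/3691 = -2111 - (68 + 6)*(-5)/3691 = -2111 - 74*(-5)/3691 = -2111 - (-370)/3691 = -2111 - 1*(-370/3691) = -2111 + 370/3691 = -7791331/3691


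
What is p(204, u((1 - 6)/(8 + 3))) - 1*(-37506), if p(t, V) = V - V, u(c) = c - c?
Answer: 37506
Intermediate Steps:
u(c) = 0
p(t, V) = 0
p(204, u((1 - 6)/(8 + 3))) - 1*(-37506) = 0 - 1*(-37506) = 0 + 37506 = 37506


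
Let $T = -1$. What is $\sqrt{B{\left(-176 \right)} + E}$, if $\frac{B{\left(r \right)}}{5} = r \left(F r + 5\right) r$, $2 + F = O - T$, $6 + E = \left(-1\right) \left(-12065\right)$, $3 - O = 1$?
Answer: $i \sqrt{26472421} \approx 5145.1 i$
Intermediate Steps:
$O = 2$ ($O = 3 - 1 = 2$)
$E = 12059$ ($E = -6 - -12065 = -6 + 12065 = 12059$)
$F = 1$ ($F = -2 + \left(2 - -1\right) = -2 + \left(2 + 1\right) = -2 + 3 = 1$)
$B{\left(r \right)} = 5 r^{2} \left(5 + r\right)$ ($B{\left(r \right)} = 5 r \left(1 r + 5\right) r = 5 r \left(r + 5\right) r = 5 r \left(5 + r\right) r = 5 r^{2} \left(5 + r\right)$)
$\sqrt{B{\left(-176 \right)} + E} = \sqrt{5 \left(-176\right)^{2} \left(5 - 176\right) + 12059} = \sqrt{5 \cdot 30976 \left(-171\right) + 12059} = \sqrt{-26484480 + 12059} = \sqrt{-26472421} = i \sqrt{26472421}$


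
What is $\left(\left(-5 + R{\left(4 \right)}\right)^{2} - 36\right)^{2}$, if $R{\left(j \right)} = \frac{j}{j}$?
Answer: $400$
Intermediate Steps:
$R{\left(j \right)} = 1$
$\left(\left(-5 + R{\left(4 \right)}\right)^{2} - 36\right)^{2} = \left(\left(-5 + 1\right)^{2} - 36\right)^{2} = \left(\left(-4\right)^{2} - 36\right)^{2} = \left(16 - 36\right)^{2} = \left(-20\right)^{2} = 400$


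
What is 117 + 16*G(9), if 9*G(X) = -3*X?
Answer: 69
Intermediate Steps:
G(X) = -X/3 (G(X) = (-3*X)/9 = -X/3)
117 + 16*G(9) = 117 + 16*(-⅓*9) = 117 + 16*(-3) = 117 - 48 = 69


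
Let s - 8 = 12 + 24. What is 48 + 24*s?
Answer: 1104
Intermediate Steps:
s = 44 (s = 8 + (12 + 24) = 8 + 36 = 44)
48 + 24*s = 48 + 24*44 = 48 + 1056 = 1104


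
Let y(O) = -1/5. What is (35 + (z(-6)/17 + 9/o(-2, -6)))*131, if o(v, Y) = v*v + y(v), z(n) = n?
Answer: 1566236/323 ≈ 4849.0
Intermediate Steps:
y(O) = -⅕ (y(O) = -1*⅕ = -⅕)
o(v, Y) = -⅕ + v² (o(v, Y) = v*v - ⅕ = v² - ⅕ = -⅕ + v²)
(35 + (z(-6)/17 + 9/o(-2, -6)))*131 = (35 + (-6/17 + 9/(-⅕ + (-2)²)))*131 = (35 + (-6*1/17 + 9/(-⅕ + 4)))*131 = (35 + (-6/17 + 9/(19/5)))*131 = (35 + (-6/17 + 9*(5/19)))*131 = (35 + (-6/17 + 45/19))*131 = (35 + 651/323)*131 = (11956/323)*131 = 1566236/323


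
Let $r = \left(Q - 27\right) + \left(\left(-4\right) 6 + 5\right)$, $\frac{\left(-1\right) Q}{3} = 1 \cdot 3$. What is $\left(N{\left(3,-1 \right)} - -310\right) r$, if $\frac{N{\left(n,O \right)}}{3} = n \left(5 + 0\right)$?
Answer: $-19525$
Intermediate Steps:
$Q = -9$ ($Q = - 3 \cdot 1 \cdot 3 = \left(-3\right) 3 = -9$)
$N{\left(n,O \right)} = 15 n$ ($N{\left(n,O \right)} = 3 n \left(5 + 0\right) = 3 n 5 = 3 \cdot 5 n = 15 n$)
$r = -55$ ($r = \left(-9 - 27\right) + \left(\left(-4\right) 6 + 5\right) = -36 + \left(-24 + 5\right) = -36 - 19 = -55$)
$\left(N{\left(3,-1 \right)} - -310\right) r = \left(15 \cdot 3 - -310\right) \left(-55\right) = \left(45 + 310\right) \left(-55\right) = 355 \left(-55\right) = -19525$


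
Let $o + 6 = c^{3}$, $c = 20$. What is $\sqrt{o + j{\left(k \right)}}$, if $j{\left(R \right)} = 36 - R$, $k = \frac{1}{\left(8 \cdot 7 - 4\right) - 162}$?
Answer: $\frac{\sqrt{97163110}}{110} \approx 89.61$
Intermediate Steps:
$k = - \frac{1}{110}$ ($k = \frac{1}{\left(56 - 4\right) - 162} = \frac{1}{52 - 162} = \frac{1}{-110} = - \frac{1}{110} \approx -0.0090909$)
$o = 7994$ ($o = -6 + 20^{3} = -6 + 8000 = 7994$)
$\sqrt{o + j{\left(k \right)}} = \sqrt{7994 + \left(36 - - \frac{1}{110}\right)} = \sqrt{7994 + \left(36 + \frac{1}{110}\right)} = \sqrt{7994 + \frac{3961}{110}} = \sqrt{\frac{883301}{110}} = \frac{\sqrt{97163110}}{110}$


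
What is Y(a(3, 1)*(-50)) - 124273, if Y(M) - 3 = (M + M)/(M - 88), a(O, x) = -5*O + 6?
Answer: -22492420/181 ≈ -1.2427e+5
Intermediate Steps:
a(O, x) = 6 - 5*O
Y(M) = 3 + 2*M/(-88 + M) (Y(M) = 3 + (M + M)/(M - 88) = 3 + (2*M)/(-88 + M) = 3 + 2*M/(-88 + M))
Y(a(3, 1)*(-50)) - 124273 = (-264 + 5*((6 - 5*3)*(-50)))/(-88 + (6 - 5*3)*(-50)) - 124273 = (-264 + 5*((6 - 15)*(-50)))/(-88 + (6 - 15)*(-50)) - 124273 = (-264 + 5*(-9*(-50)))/(-88 - 9*(-50)) - 124273 = (-264 + 5*450)/(-88 + 450) - 124273 = (-264 + 2250)/362 - 124273 = (1/362)*1986 - 124273 = 993/181 - 124273 = -22492420/181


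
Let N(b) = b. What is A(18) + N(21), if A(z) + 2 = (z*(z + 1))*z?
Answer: 6175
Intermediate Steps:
A(z) = -2 + z²*(1 + z) (A(z) = -2 + (z*(z + 1))*z = -2 + (z*(1 + z))*z = -2 + z²*(1 + z))
A(18) + N(21) = (-2 + 18² + 18³) + 21 = (-2 + 324 + 5832) + 21 = 6154 + 21 = 6175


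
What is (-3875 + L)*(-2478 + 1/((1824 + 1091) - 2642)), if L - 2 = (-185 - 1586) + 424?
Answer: 1177097820/91 ≈ 1.2935e+7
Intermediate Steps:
L = -1345 (L = 2 + ((-185 - 1586) + 424) = 2 + (-1771 + 424) = 2 - 1347 = -1345)
(-3875 + L)*(-2478 + 1/((1824 + 1091) - 2642)) = (-3875 - 1345)*(-2478 + 1/((1824 + 1091) - 2642)) = -5220*(-2478 + 1/(2915 - 2642)) = -5220*(-2478 + 1/273) = -5220*(-676493/273) = 1177097820/91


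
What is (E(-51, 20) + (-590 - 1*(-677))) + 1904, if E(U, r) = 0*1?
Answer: 1991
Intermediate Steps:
E(U, r) = 0
(E(-51, 20) + (-590 - 1*(-677))) + 1904 = (0 + (-590 - 1*(-677))) + 1904 = (0 + (-590 + 677)) + 1904 = (0 + 87) + 1904 = 87 + 1904 = 1991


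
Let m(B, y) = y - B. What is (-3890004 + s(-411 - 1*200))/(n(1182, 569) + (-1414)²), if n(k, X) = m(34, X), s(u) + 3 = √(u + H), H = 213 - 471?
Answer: -3890007/1999931 + I*√869/1999931 ≈ -1.9451 + 1.474e-5*I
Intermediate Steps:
H = -258
s(u) = -3 + √(-258 + u) (s(u) = -3 + √(u - 258) = -3 + √(-258 + u))
n(k, X) = -34 + X (n(k, X) = X - 1*34 = X - 34 = -34 + X)
(-3890004 + s(-411 - 1*200))/(n(1182, 569) + (-1414)²) = (-3890004 + (-3 + √(-258 + (-411 - 1*200))))/((-34 + 569) + (-1414)²) = (-3890004 + (-3 + √(-258 + (-411 - 200))))/(535 + 1999396) = (-3890004 + (-3 + √(-258 - 611)))/1999931 = (-3890004 + (-3 + √(-869)))*(1/1999931) = (-3890004 + (-3 + I*√869))*(1/1999931) = (-3890007 + I*√869)*(1/1999931) = -3890007/1999931 + I*√869/1999931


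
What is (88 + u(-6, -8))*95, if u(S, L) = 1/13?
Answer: 108775/13 ≈ 8367.3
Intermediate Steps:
u(S, L) = 1/13
(88 + u(-6, -8))*95 = (88 + 1/13)*95 = (1145/13)*95 = 108775/13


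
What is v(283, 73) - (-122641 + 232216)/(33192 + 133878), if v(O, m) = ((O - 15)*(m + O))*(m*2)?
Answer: 155147521079/11138 ≈ 1.3930e+7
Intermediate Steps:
v(O, m) = 2*m*(-15 + O)*(O + m) (v(O, m) = ((-15 + O)*(O + m))*(2*m) = 2*m*(-15 + O)*(O + m))
v(283, 73) - (-122641 + 232216)/(33192 + 133878) = 2*73*(283**2 - 15*283 - 15*73 + 283*73) - (-122641 + 232216)/(33192 + 133878) = 2*73*(80089 - 4245 - 1095 + 20659) - 109575/167070 = 2*73*95408 - 109575/167070 = 13929568 - 1*7305/11138 = 13929568 - 7305/11138 = 155147521079/11138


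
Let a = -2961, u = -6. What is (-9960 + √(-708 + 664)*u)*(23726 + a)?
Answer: -206819400 - 249180*I*√11 ≈ -2.0682e+8 - 8.2644e+5*I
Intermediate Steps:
(-9960 + √(-708 + 664)*u)*(23726 + a) = (-9960 + √(-708 + 664)*(-6))*(23726 - 2961) = (-9960 + √(-44)*(-6))*20765 = (-9960 + (2*I*√11)*(-6))*20765 = (-9960 - 12*I*√11)*20765 = -206819400 - 249180*I*√11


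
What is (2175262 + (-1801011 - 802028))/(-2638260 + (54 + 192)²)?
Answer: 427777/2577744 ≈ 0.16595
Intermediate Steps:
(2175262 + (-1801011 - 802028))/(-2638260 + (54 + 192)²) = (2175262 - 2603039)/(-2638260 + 246²) = -427777/(-2638260 + 60516) = -427777/(-2577744) = -427777*(-1/2577744) = 427777/2577744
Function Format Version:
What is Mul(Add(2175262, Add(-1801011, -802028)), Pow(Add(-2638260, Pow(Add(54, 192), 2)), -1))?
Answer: Rational(427777, 2577744) ≈ 0.16595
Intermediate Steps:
Mul(Add(2175262, Add(-1801011, -802028)), Pow(Add(-2638260, Pow(Add(54, 192), 2)), -1)) = Mul(Add(2175262, -2603039), Pow(Add(-2638260, Pow(246, 2)), -1)) = Mul(-427777, Pow(Add(-2638260, 60516), -1)) = Mul(-427777, Pow(-2577744, -1)) = Mul(-427777, Rational(-1, 2577744)) = Rational(427777, 2577744)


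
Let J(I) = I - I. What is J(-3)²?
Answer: 0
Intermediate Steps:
J(I) = 0
J(-3)² = 0² = 0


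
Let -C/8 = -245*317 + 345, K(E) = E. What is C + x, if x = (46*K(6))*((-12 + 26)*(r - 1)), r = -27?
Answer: 510368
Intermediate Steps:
C = 618560 (C = -8*(-245*317 + 345) = -8*(-77665 + 345) = -8*(-77320) = 618560)
x = -108192 (x = (46*6)*((-12 + 26)*(-27 - 1)) = 276*(14*(-28)) = 276*(-392) = -108192)
C + x = 618560 - 108192 = 510368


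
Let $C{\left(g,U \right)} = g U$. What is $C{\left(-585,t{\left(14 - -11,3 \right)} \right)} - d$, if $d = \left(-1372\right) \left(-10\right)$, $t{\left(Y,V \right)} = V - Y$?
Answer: $-850$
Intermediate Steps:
$C{\left(g,U \right)} = U g$
$d = 13720$
$C{\left(-585,t{\left(14 - -11,3 \right)} \right)} - d = \left(3 - \left(14 - -11\right)\right) \left(-585\right) - 13720 = \left(3 - \left(14 + 11\right)\right) \left(-585\right) - 13720 = \left(3 - 25\right) \left(-585\right) - 13720 = \left(-22\right) \left(-585\right) - 13720 = 12870 - 13720 = -850$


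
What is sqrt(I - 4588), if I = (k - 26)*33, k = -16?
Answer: I*sqrt(5974) ≈ 77.292*I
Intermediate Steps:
I = -1386 (I = (-16 - 26)*33 = -42*33 = -1386)
sqrt(I - 4588) = sqrt(-1386 - 4588) = sqrt(-5974) = I*sqrt(5974)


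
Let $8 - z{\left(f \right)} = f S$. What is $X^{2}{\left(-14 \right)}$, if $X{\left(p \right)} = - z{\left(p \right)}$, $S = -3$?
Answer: $1156$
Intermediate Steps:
$z{\left(f \right)} = 8 + 3 f$ ($z{\left(f \right)} = 8 - f \left(-3\right) = 8 - - 3 f = 8 + 3 f$)
$X{\left(p \right)} = -8 - 3 p$ ($X{\left(p \right)} = - (8 + 3 p) = -8 - 3 p$)
$X^{2}{\left(-14 \right)} = \left(-8 - -42\right)^{2} = \left(-8 + 42\right)^{2} = 34^{2} = 1156$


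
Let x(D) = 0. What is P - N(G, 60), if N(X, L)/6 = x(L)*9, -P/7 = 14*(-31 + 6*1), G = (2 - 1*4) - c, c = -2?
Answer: 2450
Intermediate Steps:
G = 0 (G = (2 - 1*4) - 1*(-2) = (2 - 4) + 2 = -2 + 2 = 0)
P = 2450 (P = -98*(-31 + 6*1) = -98*(-31 + 6) = -98*(-25) = -7*(-350) = 2450)
N(X, L) = 0 (N(X, L) = 6*(0*9) = 6*0 = 0)
P - N(G, 60) = 2450 - 1*0 = 2450 + 0 = 2450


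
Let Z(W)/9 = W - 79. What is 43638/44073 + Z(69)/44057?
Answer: 639530932/647241387 ≈ 0.98809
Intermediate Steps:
Z(W) = -711 + 9*W (Z(W) = 9*(W - 79) = 9*(-79 + W) = -711 + 9*W)
43638/44073 + Z(69)/44057 = 43638/44073 + (-711 + 9*69)/44057 = 43638*(1/44073) + (-711 + 621)*(1/44057) = 14546/14691 - 90*1/44057 = 14546/14691 - 90/44057 = 639530932/647241387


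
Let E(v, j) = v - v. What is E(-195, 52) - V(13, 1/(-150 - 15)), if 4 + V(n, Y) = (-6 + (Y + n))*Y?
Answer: 110054/27225 ≈ 4.0424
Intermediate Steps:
V(n, Y) = -4 + Y*(-6 + Y + n) (V(n, Y) = -4 + (-6 + (Y + n))*Y = -4 + (-6 + Y + n)*Y = -4 + Y*(-6 + Y + n))
E(v, j) = 0
E(-195, 52) - V(13, 1/(-150 - 15)) = 0 - (-4 + (1/(-150 - 15))² - 6/(-150 - 15) + 13/(-150 - 15)) = 0 - (-4 + (1/(-165))² - 6/(-165) + 13/(-165)) = 0 - (-4 + (-1/165)² - 6*(-1/165) - 1/165*13) = 0 - (-4 + 1/27225 + 2/55 - 13/165) = 0 - 1*(-110054/27225) = 0 + 110054/27225 = 110054/27225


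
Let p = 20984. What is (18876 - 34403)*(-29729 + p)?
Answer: 135783615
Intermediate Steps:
(18876 - 34403)*(-29729 + p) = (18876 - 34403)*(-29729 + 20984) = -15527*(-8745) = 135783615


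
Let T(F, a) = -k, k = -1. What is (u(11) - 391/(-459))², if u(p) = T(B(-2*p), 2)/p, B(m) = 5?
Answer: 78400/88209 ≈ 0.88880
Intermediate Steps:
T(F, a) = 1 (T(F, a) = -1*(-1) = 1)
u(p) = 1/p
(u(11) - 391/(-459))² = (1/11 - 391/(-459))² = (1/11 - 391*(-1/459))² = (1/11 + 23/27)² = (280/297)² = 78400/88209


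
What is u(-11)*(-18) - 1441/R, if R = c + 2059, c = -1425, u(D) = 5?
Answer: -58501/634 ≈ -92.273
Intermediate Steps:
R = 634 (R = -1425 + 2059 = 634)
u(-11)*(-18) - 1441/R = 5*(-18) - 1441/634 = -90 - 1441/634 = -58501/634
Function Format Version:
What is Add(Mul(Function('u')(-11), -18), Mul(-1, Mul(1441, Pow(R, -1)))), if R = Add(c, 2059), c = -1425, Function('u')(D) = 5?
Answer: Rational(-58501, 634) ≈ -92.273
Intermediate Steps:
R = 634 (R = Add(-1425, 2059) = 634)
Add(Mul(Function('u')(-11), -18), Mul(-1, Mul(1441, Pow(R, -1)))) = Add(Mul(5, -18), Mul(-1, Mul(1441, Pow(634, -1)))) = Add(-90, Mul(-1, Mul(1441, Rational(1, 634)))) = Add(-90, Mul(-1, Rational(1441, 634))) = Add(-90, Rational(-1441, 634)) = Rational(-58501, 634)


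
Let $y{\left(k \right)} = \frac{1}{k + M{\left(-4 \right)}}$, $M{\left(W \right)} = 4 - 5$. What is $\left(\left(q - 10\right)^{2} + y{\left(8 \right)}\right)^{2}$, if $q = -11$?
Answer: $\frac{9535744}{49} \approx 1.9461 \cdot 10^{5}$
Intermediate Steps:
$M{\left(W \right)} = -1$ ($M{\left(W \right)} = 4 - 5 = -1$)
$y{\left(k \right)} = \frac{1}{-1 + k}$ ($y{\left(k \right)} = \frac{1}{k - 1} = \frac{1}{-1 + k}$)
$\left(\left(q - 10\right)^{2} + y{\left(8 \right)}\right)^{2} = \left(\left(-11 - 10\right)^{2} + \frac{1}{-1 + 8}\right)^{2} = \left(\left(-11 - 10\right)^{2} + \frac{1}{7}\right)^{2} = \left(\left(-21\right)^{2} + \frac{1}{7}\right)^{2} = \left(441 + \frac{1}{7}\right)^{2} = \left(\frac{3088}{7}\right)^{2} = \frac{9535744}{49}$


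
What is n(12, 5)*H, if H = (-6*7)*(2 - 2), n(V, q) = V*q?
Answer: 0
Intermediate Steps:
H = 0 (H = -42*0 = 0)
n(12, 5)*H = (12*5)*0 = 60*0 = 0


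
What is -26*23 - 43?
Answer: -641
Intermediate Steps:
-26*23 - 43 = -598 - 43 = -641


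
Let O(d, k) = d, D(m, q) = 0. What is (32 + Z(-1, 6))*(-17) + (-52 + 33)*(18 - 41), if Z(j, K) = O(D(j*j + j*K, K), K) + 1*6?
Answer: -209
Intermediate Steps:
Z(j, K) = 6 (Z(j, K) = 0 + 1*6 = 0 + 6 = 6)
(32 + Z(-1, 6))*(-17) + (-52 + 33)*(18 - 41) = (32 + 6)*(-17) + (-52 + 33)*(18 - 41) = 38*(-17) - 19*(-23) = -646 + 437 = -209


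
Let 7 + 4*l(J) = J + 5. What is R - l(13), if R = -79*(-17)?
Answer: 5361/4 ≈ 1340.3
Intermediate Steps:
l(J) = -½ + J/4 (l(J) = -7/4 + (J + 5)/4 = -7/4 + (5 + J)/4 = -7/4 + (5/4 + J/4) = -½ + J/4)
R = 1343
R - l(13) = 1343 - (-½ + (¼)*13) = 1343 - (-½ + 13/4) = 1343 - 1*11/4 = 1343 - 11/4 = 5361/4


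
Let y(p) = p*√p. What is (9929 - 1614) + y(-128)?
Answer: 8315 - 1024*I*√2 ≈ 8315.0 - 1448.2*I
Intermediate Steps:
y(p) = p^(3/2)
(9929 - 1614) + y(-128) = (9929 - 1614) + (-128)^(3/2) = 8315 - 1024*I*√2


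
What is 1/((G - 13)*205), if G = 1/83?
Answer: -83/220990 ≈ -0.00037558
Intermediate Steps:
G = 1/83 ≈ 0.012048
1/((G - 13)*205) = 1/((1/83 - 13)*205) = 1/(-1078/83*205) = 1/(-220990/83) = -83/220990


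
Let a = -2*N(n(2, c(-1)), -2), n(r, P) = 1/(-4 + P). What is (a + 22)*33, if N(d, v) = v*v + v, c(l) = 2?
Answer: 594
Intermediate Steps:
N(d, v) = v + v**2 (N(d, v) = v**2 + v = v + v**2)
a = -4 (a = -(-4)*(1 - 2) = -(-4)*(-1) = -2*2 = -4)
(a + 22)*33 = (-4 + 22)*33 = 18*33 = 594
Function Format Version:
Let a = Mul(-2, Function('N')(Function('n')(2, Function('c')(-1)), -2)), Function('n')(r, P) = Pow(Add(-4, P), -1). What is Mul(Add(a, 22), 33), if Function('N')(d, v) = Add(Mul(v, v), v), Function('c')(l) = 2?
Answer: 594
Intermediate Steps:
Function('N')(d, v) = Add(v, Pow(v, 2)) (Function('N')(d, v) = Add(Pow(v, 2), v) = Add(v, Pow(v, 2)))
a = -4 (a = Mul(-2, Mul(-2, Add(1, -2))) = Mul(-2, Mul(-2, -1)) = Mul(-2, 2) = -4)
Mul(Add(a, 22), 33) = Mul(Add(-4, 22), 33) = Mul(18, 33) = 594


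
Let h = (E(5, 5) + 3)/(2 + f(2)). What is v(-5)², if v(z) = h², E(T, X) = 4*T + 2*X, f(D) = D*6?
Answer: 1185921/38416 ≈ 30.870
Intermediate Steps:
f(D) = 6*D
E(T, X) = 2*X + 4*T
h = 33/14 (h = ((2*5 + 4*5) + 3)/(2 + 6*2) = ((10 + 20) + 3)/(2 + 12) = (30 + 3)/14 = 33*(1/14) = 33/14 ≈ 2.3571)
v(z) = 1089/196 (v(z) = (33/14)² = 1089/196)
v(-5)² = (1089/196)² = 1185921/38416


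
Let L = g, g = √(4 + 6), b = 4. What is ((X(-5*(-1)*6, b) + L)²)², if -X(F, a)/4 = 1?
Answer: (4 - √10)⁴ ≈ 0.49249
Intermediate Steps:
X(F, a) = -4 (X(F, a) = -4*1 = -4)
g = √10 ≈ 3.1623
L = √10 ≈ 3.1623
((X(-5*(-1)*6, b) + L)²)² = ((-4 + √10)²)² = (-4 + √10)⁴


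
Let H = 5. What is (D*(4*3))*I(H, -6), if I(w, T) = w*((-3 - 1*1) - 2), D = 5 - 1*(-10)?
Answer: -5400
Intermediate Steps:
D = 15 (D = 5 + 10 = 15)
I(w, T) = -6*w (I(w, T) = w*((-3 - 1) - 2) = w*(-4 - 2) = w*(-6) = -6*w)
(D*(4*3))*I(H, -6) = (15*(4*3))*(-6*5) = (15*12)*(-30) = 180*(-30) = -5400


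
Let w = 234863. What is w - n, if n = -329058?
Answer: 563921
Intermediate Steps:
w - n = 234863 - 1*(-329058) = 234863 + 329058 = 563921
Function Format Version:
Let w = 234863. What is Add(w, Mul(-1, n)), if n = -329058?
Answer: 563921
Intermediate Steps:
Add(w, Mul(-1, n)) = Add(234863, Mul(-1, -329058)) = Add(234863, 329058) = 563921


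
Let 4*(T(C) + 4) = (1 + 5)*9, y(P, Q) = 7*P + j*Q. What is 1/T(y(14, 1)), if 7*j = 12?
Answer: 2/19 ≈ 0.10526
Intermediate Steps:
j = 12/7 (j = (⅐)*12 = 12/7 ≈ 1.7143)
y(P, Q) = 7*P + 12*Q/7
T(C) = 19/2 (T(C) = -4 + ((1 + 5)*9)/4 = -4 + (6*9)/4 = -4 + (¼)*54 = -4 + 27/2 = 19/2)
1/T(y(14, 1)) = 1/(19/2) = 2/19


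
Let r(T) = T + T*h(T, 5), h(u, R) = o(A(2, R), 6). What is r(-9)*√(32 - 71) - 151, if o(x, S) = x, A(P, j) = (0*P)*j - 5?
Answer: -151 + 36*I*√39 ≈ -151.0 + 224.82*I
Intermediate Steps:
A(P, j) = -5 (A(P, j) = 0*j - 5 = 0 - 5 = -5)
h(u, R) = -5
r(T) = -4*T (r(T) = T + T*(-5) = T - 5*T = -4*T)
r(-9)*√(32 - 71) - 151 = (-4*(-9))*√(32 - 71) - 151 = 36*√(-39) - 151 = 36*(I*√39) - 151 = 36*I*√39 - 151 = -151 + 36*I*√39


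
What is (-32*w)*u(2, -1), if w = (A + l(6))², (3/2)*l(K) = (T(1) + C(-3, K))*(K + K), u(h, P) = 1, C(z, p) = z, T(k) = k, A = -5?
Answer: -14112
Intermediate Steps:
l(K) = -8*K/3 (l(K) = 2*((1 - 3)*(K + K))/3 = 2*(-4*K)/3 = -8*K/3)
w = 441 (w = (-5 - 8/3*6)² = (-5 - 16)² = (-21)² = 441)
(-32*w)*u(2, -1) = -32*441*1 = -14112*1 = -14112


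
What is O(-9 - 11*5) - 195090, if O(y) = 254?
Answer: -194836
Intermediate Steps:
O(-9 - 11*5) - 195090 = 254 - 195090 = -194836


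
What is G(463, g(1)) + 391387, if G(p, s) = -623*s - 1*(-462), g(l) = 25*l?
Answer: 376274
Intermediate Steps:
G(p, s) = 462 - 623*s (G(p, s) = -623*s + 462 = 462 - 623*s)
G(463, g(1)) + 391387 = (462 - 15575) + 391387 = -15113 + 391387 = 376274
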